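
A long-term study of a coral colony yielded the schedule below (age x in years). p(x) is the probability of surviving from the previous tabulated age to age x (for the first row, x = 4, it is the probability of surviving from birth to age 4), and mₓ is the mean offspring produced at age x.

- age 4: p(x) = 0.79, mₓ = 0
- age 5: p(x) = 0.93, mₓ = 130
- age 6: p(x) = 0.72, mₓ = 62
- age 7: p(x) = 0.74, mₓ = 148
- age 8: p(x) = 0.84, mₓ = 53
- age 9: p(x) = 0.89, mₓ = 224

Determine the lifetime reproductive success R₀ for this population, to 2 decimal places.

269.22

Survivorship from birth: l_x = p_4·p_5·…·p_x.
  l_4 = 0.79000
  l_5 = 0.73470
  l_6 = 0.52898
  l_7 = 0.39145
  l_8 = 0.32882
  l_9 = 0.29265
R₀ = Σ l_x mₓ:
  age 4: 0.79000 × 0 = 0.0000
  age 5: 0.73470 × 130 = 95.5110
  age 6: 0.52898 × 62 = 32.7968
  age 7: 0.39145 × 148 = 57.9346
  age 8: 0.32882 × 53 = 17.4275
  age 9: 0.29265 × 224 = 65.5536
R₀ = 0.0000 + 95.5110 + 32.7968 + 57.9346 + 17.4275 + 65.5536 = 269.2234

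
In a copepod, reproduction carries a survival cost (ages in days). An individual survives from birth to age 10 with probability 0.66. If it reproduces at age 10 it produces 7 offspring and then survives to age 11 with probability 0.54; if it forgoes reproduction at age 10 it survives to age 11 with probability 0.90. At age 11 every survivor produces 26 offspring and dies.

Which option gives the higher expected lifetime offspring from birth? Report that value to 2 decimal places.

breed at age 10: R₀ = 0.66 × (7 + 0.54 × 26) = 0.66 × 21.0400 = 13.8864
delay to age 11: R₀ = 0.66 × (0.90 × 26) = 0.66 × 23.4000 = 15.4440
Higher: delay to age 11 (15.4440).

15.44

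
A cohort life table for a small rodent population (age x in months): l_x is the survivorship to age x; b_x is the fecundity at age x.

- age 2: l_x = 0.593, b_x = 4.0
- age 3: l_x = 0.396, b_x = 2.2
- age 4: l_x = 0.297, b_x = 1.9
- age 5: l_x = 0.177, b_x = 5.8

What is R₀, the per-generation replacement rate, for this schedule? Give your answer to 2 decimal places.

R₀ = Σ l_x b_x:
  age 2: 0.593 × 4.0 = 2.3720
  age 3: 0.396 × 2.2 = 0.8712
  age 4: 0.297 × 1.9 = 0.5643
  age 5: 0.177 × 5.8 = 1.0266
R₀ = 2.3720 + 0.8712 + 0.5643 + 1.0266 = 4.8341

4.83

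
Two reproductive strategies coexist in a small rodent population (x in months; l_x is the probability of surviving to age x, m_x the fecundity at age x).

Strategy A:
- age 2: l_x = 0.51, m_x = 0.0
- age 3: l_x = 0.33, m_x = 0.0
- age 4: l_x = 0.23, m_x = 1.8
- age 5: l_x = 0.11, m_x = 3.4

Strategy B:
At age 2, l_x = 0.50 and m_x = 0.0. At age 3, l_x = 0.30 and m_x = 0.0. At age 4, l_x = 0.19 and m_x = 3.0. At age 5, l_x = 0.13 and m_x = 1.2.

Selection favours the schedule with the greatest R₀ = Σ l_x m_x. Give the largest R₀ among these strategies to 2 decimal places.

0.79

Strategy A: R₀ = 0.51×0.0 + 0.33×0.0 + 0.23×1.8 + 0.11×3.4 = 0.7880
Strategy B: R₀ = 0.50×0.0 + 0.30×0.0 + 0.19×3.0 + 0.13×1.2 = 0.7260
Highest R₀: strategy A with 0.7880.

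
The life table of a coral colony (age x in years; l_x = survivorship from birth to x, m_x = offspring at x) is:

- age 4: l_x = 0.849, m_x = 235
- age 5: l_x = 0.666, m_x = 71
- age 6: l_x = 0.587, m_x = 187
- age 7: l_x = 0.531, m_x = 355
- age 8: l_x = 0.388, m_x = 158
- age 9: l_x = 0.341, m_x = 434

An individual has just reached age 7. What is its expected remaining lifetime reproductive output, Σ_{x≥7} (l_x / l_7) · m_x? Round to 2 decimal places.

l_7 = 0.531. Conditional survival from age 7 to x is l_x / l_7.
  x=7: (0.531/0.531) × 355 = 355.0000
  x=8: (0.388/0.531) × 158 = 115.4501
  x=9: (0.341/0.531) × 434 = 278.7081
Sum = 355.0000 + 115.4501 + 278.7081 = 749.1582

749.16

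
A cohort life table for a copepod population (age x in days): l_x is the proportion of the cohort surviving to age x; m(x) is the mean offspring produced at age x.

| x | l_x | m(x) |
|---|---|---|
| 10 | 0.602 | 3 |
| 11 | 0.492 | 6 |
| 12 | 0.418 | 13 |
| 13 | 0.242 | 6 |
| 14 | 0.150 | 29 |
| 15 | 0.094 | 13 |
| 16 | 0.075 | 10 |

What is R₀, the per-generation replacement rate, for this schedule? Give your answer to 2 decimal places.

17.97

R₀ = Σ l_x m(x):
  age 10: 0.602 × 3 = 1.8060
  age 11: 0.492 × 6 = 2.9520
  age 12: 0.418 × 13 = 5.4340
  age 13: 0.242 × 6 = 1.4520
  age 14: 0.150 × 29 = 4.3500
  age 15: 0.094 × 13 = 1.2220
  age 16: 0.075 × 10 = 0.7500
R₀ = 1.8060 + 2.9520 + 5.4340 + 1.4520 + 4.3500 + 1.2220 + 0.7500 = 17.9660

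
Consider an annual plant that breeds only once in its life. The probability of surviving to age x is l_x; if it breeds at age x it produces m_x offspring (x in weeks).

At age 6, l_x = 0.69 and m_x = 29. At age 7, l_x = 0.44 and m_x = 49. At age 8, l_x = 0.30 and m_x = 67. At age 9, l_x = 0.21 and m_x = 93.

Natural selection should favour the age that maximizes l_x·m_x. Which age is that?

7

Expected offspring if breeding at age x = l_x × m_x:
  age 6: 0.69 × 29 = 20.010
  age 7: 0.44 × 49 = 21.560
  age 8: 0.30 × 67 = 20.100
  age 9: 0.21 × 93 = 19.530
Maximum at age 7 (21.560).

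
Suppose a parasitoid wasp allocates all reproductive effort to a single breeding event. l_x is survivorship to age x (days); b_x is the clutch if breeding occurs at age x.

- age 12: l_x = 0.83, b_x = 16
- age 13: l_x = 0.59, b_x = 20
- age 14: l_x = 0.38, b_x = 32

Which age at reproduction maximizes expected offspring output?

12

Expected offspring if breeding at age x = l_x × b_x:
  age 12: 0.83 × 16 = 13.280
  age 13: 0.59 × 20 = 11.800
  age 14: 0.38 × 32 = 12.160
Maximum at age 12 (13.280).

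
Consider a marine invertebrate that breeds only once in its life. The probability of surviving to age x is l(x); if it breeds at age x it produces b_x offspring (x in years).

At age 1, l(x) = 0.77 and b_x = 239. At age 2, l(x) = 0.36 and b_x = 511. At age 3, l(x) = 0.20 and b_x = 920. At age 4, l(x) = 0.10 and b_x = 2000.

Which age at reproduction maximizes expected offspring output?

4

Expected offspring if breeding at age x = l(x) × b_x:
  age 1: 0.77 × 239 = 184.030
  age 2: 0.36 × 511 = 183.960
  age 3: 0.20 × 920 = 184.000
  age 4: 0.10 × 2000 = 200.000
Maximum at age 4 (200.000).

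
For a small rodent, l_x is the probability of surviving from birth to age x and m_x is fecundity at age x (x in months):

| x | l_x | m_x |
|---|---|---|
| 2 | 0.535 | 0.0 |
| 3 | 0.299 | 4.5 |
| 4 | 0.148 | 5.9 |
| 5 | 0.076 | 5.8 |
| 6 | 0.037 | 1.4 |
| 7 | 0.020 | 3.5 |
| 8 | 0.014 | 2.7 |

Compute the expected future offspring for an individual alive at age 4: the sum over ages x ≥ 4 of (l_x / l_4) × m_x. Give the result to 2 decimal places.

l_4 = 0.148. Conditional survival from age 4 to x is l_x / l_4.
  x=4: (0.148/0.148) × 5.9 = 5.9000
  x=5: (0.076/0.148) × 5.8 = 2.9784
  x=6: (0.037/0.148) × 1.4 = 0.3500
  x=7: (0.020/0.148) × 3.5 = 0.4730
  x=8: (0.014/0.148) × 2.7 = 0.2554
Sum = 5.9000 + 2.9784 + 0.3500 + 0.4730 + 0.2554 = 9.9568

9.96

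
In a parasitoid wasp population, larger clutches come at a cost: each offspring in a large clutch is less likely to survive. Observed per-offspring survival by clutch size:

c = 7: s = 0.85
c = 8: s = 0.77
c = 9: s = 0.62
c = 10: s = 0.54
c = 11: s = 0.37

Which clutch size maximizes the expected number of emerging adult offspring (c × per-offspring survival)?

8

Expected emerging adult offspring = c × s(c):
  c=7: 7 × 0.85 = 5.950
  c=8: 8 × 0.77 = 6.160
  c=9: 9 × 0.62 = 5.580
  c=10: 10 × 0.54 = 5.400
  c=11: 11 × 0.37 = 4.070
Maximum at c = 8 (6.160 emerging adult offspring).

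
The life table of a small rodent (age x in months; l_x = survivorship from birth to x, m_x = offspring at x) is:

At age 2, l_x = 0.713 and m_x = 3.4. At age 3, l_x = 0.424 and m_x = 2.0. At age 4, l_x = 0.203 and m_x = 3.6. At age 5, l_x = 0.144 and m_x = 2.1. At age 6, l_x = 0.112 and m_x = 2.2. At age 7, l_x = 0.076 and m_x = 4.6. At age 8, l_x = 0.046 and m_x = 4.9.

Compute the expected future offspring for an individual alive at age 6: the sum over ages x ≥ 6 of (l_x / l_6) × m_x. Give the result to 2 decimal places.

l_6 = 0.112. Conditional survival from age 6 to x is l_x / l_6.
  x=6: (0.112/0.112) × 2.2 = 2.2000
  x=7: (0.076/0.112) × 4.6 = 3.1214
  x=8: (0.046/0.112) × 4.9 = 2.0125
Sum = 2.2000 + 3.1214 + 2.0125 = 7.3339

7.33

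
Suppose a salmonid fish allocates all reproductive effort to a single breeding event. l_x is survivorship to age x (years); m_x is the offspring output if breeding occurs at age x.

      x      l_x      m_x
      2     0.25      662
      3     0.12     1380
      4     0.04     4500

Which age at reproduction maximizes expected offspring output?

4

Expected offspring if breeding at age x = l_x × m_x:
  age 2: 0.25 × 662 = 165.500
  age 3: 0.12 × 1380 = 165.600
  age 4: 0.04 × 4500 = 180.000
Maximum at age 4 (180.000).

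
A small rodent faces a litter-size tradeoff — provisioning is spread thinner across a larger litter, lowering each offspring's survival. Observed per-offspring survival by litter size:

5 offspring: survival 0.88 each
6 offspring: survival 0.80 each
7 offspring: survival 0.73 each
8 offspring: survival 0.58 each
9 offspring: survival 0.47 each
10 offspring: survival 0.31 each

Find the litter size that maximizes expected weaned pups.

Expected weaned pups = c × s(c):
  c=5: 5 × 0.88 = 4.400
  c=6: 6 × 0.80 = 4.800
  c=7: 7 × 0.73 = 5.110
  c=8: 8 × 0.58 = 4.640
  c=9: 9 × 0.47 = 4.230
  c=10: 10 × 0.31 = 3.100
Maximum at c = 7 (5.110 weaned pups).

7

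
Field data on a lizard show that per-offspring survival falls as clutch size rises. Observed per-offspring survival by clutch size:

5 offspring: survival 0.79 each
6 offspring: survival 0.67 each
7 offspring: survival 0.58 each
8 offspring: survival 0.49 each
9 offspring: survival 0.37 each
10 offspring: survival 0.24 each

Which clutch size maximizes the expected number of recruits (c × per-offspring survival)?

7

Expected recruits = c × s(c):
  c=5: 5 × 0.79 = 3.950
  c=6: 6 × 0.67 = 4.020
  c=7: 7 × 0.58 = 4.060
  c=8: 8 × 0.49 = 3.920
  c=9: 9 × 0.37 = 3.330
  c=10: 10 × 0.24 = 2.400
Maximum at c = 7 (4.060 recruits).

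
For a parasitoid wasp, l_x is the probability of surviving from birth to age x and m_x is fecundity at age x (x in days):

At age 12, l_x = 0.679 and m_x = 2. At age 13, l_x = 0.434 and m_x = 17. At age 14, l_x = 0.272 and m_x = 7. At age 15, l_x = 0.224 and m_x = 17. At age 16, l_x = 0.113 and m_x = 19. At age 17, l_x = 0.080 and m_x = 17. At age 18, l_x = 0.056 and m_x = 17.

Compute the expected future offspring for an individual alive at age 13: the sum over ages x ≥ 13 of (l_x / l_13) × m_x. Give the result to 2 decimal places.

40.44

l_13 = 0.434. Conditional survival from age 13 to x is l_x / l_13.
  x=13: (0.434/0.434) × 17 = 17.0000
  x=14: (0.272/0.434) × 7 = 4.3871
  x=15: (0.224/0.434) × 17 = 8.7742
  x=16: (0.113/0.434) × 19 = 4.9470
  x=17: (0.080/0.434) × 17 = 3.1336
  x=18: (0.056/0.434) × 17 = 2.1935
Sum = 17.0000 + 4.3871 + 8.7742 + 4.9470 + 3.1336 + 2.1935 = 40.4355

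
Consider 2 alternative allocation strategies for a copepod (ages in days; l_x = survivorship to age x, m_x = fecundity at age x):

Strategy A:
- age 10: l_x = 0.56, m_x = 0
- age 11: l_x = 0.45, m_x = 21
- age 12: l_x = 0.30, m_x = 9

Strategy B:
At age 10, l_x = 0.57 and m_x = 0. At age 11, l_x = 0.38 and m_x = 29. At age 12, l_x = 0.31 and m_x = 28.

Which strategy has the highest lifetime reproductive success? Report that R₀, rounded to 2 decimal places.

19.70

Strategy A: R₀ = 0.56×0 + 0.45×21 + 0.30×9 = 12.1500
Strategy B: R₀ = 0.57×0 + 0.38×29 + 0.31×28 = 19.7000
Highest R₀: strategy B with 19.7000.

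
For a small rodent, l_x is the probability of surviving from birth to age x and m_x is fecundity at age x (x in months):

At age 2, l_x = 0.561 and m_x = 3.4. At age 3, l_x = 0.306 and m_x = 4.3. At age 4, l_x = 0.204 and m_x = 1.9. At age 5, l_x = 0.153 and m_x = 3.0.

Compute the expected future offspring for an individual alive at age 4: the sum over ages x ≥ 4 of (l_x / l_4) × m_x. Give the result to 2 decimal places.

l_4 = 0.204. Conditional survival from age 4 to x is l_x / l_4.
  x=4: (0.204/0.204) × 1.9 = 1.9000
  x=5: (0.153/0.204) × 3.0 = 2.2500
Sum = 1.9000 + 2.2500 = 4.1500

4.15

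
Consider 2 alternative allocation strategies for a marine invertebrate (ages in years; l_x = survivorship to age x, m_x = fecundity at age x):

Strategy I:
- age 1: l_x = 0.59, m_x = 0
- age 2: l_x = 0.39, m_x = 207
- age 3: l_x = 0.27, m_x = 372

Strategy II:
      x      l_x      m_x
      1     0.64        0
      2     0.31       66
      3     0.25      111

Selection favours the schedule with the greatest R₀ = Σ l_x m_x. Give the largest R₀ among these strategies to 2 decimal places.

181.17

Strategy I: R₀ = 0.59×0 + 0.39×207 + 0.27×372 = 181.1700
Strategy II: R₀ = 0.64×0 + 0.31×66 + 0.25×111 = 48.2100
Highest R₀: strategy I with 181.1700.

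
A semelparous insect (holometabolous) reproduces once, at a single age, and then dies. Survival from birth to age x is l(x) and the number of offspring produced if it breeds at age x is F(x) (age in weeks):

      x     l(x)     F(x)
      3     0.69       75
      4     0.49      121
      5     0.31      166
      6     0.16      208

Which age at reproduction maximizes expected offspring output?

4

Expected offspring if breeding at age x = l(x) × F(x):
  age 3: 0.69 × 75 = 51.750
  age 4: 0.49 × 121 = 59.290
  age 5: 0.31 × 166 = 51.460
  age 6: 0.16 × 208 = 33.280
Maximum at age 4 (59.290).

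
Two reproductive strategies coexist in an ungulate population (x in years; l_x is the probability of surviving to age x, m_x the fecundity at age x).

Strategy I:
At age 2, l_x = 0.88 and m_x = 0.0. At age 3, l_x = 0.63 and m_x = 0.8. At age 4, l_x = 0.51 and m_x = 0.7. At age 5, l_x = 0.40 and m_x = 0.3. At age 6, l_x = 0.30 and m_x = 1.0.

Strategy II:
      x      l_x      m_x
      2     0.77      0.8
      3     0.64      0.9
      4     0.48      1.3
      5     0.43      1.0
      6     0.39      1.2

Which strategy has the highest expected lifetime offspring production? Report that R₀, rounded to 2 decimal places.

Strategy I: R₀ = 0.88×0.0 + 0.63×0.8 + 0.51×0.7 + 0.40×0.3 + 0.30×1.0 = 1.2810
Strategy II: R₀ = 0.77×0.8 + 0.64×0.9 + 0.48×1.3 + 0.43×1.0 + 0.39×1.2 = 2.7140
Highest R₀: strategy II with 2.7140.

2.71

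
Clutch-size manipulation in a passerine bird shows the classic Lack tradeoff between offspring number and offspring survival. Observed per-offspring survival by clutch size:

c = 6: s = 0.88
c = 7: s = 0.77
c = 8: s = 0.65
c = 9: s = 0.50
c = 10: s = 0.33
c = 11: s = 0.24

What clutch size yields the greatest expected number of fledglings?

7

Expected fledglings = c × s(c):
  c=6: 6 × 0.88 = 5.280
  c=7: 7 × 0.77 = 5.390
  c=8: 8 × 0.65 = 5.200
  c=9: 9 × 0.50 = 4.500
  c=10: 10 × 0.33 = 3.300
  c=11: 11 × 0.24 = 2.640
Maximum at c = 7 (5.390 fledglings).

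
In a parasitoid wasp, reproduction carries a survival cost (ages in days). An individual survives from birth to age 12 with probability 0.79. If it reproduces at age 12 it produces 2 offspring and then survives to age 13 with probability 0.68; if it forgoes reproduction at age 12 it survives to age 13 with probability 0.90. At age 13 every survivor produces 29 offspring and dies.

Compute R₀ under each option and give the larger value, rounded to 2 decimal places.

breed at age 12: R₀ = 0.79 × (2 + 0.68 × 29) = 0.79 × 21.7200 = 17.1588
delay to age 13: R₀ = 0.79 × (0.90 × 29) = 0.79 × 26.1000 = 20.6190
Higher: delay to age 13 (20.6190).

20.62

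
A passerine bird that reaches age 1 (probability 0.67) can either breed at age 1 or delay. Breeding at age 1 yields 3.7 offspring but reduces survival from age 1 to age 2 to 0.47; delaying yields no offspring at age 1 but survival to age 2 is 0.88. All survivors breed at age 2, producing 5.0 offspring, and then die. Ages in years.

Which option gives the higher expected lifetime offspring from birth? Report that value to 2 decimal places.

4.05

breed at age 1: R₀ = 0.67 × (3.7 + 0.47 × 5.0) = 0.67 × 6.0500 = 4.0535
delay to age 2: R₀ = 0.67 × (0.88 × 5.0) = 0.67 × 4.4000 = 2.9480
Higher: breed at age 1 (4.0535).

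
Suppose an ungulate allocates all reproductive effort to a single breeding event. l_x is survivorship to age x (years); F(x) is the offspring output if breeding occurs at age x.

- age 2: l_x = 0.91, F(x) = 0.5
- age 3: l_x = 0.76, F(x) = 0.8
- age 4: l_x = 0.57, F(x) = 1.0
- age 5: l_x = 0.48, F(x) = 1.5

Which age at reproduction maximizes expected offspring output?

5

Expected offspring if breeding at age x = l_x × F(x):
  age 2: 0.91 × 0.5 = 0.455
  age 3: 0.76 × 0.8 = 0.608
  age 4: 0.57 × 1.0 = 0.570
  age 5: 0.48 × 1.5 = 0.720
Maximum at age 5 (0.720).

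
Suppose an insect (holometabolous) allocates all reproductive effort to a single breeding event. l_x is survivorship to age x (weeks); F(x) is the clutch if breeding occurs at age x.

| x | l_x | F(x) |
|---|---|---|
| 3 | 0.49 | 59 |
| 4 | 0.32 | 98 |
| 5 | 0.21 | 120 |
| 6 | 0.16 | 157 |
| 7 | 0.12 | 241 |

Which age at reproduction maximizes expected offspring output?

Expected offspring if breeding at age x = l_x × F(x):
  age 3: 0.49 × 59 = 28.910
  age 4: 0.32 × 98 = 31.360
  age 5: 0.21 × 120 = 25.200
  age 6: 0.16 × 157 = 25.120
  age 7: 0.12 × 241 = 28.920
Maximum at age 4 (31.360).

4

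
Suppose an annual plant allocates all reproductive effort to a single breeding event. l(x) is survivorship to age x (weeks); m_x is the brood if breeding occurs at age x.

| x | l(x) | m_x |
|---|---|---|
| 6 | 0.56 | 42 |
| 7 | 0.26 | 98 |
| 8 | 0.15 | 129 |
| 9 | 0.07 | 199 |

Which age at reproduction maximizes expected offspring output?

Expected offspring if breeding at age x = l(x) × m_x:
  age 6: 0.56 × 42 = 23.520
  age 7: 0.26 × 98 = 25.480
  age 8: 0.15 × 129 = 19.350
  age 9: 0.07 × 199 = 13.930
Maximum at age 7 (25.480).

7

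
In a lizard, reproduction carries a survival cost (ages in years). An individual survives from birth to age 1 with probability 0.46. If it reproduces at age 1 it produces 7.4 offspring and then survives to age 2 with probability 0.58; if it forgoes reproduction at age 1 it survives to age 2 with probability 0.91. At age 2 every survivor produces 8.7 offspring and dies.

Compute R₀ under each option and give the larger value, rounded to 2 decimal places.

breed at age 1: R₀ = 0.46 × (7.4 + 0.58 × 8.7) = 0.46 × 12.4460 = 5.7252
delay to age 2: R₀ = 0.46 × (0.91 × 8.7) = 0.46 × 7.9170 = 3.6418
Higher: breed at age 1 (5.7252).

5.73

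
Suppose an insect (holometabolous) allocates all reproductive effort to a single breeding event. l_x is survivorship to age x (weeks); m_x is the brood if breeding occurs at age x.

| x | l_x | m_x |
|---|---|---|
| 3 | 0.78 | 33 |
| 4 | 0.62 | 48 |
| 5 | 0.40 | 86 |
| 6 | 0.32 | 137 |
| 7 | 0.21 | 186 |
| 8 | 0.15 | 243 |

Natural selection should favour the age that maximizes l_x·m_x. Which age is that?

6

Expected offspring if breeding at age x = l_x × m_x:
  age 3: 0.78 × 33 = 25.740
  age 4: 0.62 × 48 = 29.760
  age 5: 0.40 × 86 = 34.400
  age 6: 0.32 × 137 = 43.840
  age 7: 0.21 × 186 = 39.060
  age 8: 0.15 × 243 = 36.450
Maximum at age 6 (43.840).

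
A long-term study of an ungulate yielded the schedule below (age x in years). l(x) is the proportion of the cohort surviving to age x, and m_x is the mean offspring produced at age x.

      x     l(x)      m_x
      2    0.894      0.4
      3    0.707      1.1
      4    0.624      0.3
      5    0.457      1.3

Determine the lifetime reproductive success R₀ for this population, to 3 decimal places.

R₀ = Σ l(x) m_x:
  age 2: 0.894 × 0.4 = 0.3576
  age 3: 0.707 × 1.1 = 0.7777
  age 4: 0.624 × 0.3 = 0.1872
  age 5: 0.457 × 1.3 = 0.5941
R₀ = 0.3576 + 0.7777 + 0.1872 + 0.5941 = 1.9166

1.917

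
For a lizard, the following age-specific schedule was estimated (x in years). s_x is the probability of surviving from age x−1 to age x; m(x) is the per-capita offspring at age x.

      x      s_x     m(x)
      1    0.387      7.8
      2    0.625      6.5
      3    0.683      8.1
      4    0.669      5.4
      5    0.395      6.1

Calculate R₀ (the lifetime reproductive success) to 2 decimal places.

Survivorship from birth: l_x = s_1·s_2·…·s_x.
  l_1 = 0.38700
  l_2 = 0.24188
  l_3 = 0.16520
  l_4 = 0.11052
  l_5 = 0.04366
R₀ = Σ l_x m(x):
  age 1: 0.38700 × 7.8 = 3.0186
  age 2: 0.24188 × 6.5 = 1.5722
  age 3: 0.16520 × 8.1 = 1.3381
  age 4: 0.11052 × 5.4 = 0.5968
  age 5: 0.04366 × 6.1 = 0.2663
R₀ = 3.0186 + 1.5722 + 1.3381 + 0.5968 + 0.2663 = 6.7921

6.79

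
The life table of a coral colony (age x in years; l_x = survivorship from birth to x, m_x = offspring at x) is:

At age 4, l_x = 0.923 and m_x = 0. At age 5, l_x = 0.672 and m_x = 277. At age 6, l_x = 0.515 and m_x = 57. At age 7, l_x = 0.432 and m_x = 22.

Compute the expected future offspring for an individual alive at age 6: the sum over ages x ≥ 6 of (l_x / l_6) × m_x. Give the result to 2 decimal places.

l_6 = 0.515. Conditional survival from age 6 to x is l_x / l_6.
  x=6: (0.515/0.515) × 57 = 57.0000
  x=7: (0.432/0.515) × 22 = 18.4544
Sum = 57.0000 + 18.4544 = 75.4544

75.45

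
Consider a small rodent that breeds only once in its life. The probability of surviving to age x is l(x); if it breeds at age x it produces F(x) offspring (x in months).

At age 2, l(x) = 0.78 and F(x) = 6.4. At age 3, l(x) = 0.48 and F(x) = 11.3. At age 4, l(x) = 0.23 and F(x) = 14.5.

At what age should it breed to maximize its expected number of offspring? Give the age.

3

Expected offspring if breeding at age x = l(x) × F(x):
  age 2: 0.78 × 6.4 = 4.992
  age 3: 0.48 × 11.3 = 5.424
  age 4: 0.23 × 14.5 = 3.335
Maximum at age 3 (5.424).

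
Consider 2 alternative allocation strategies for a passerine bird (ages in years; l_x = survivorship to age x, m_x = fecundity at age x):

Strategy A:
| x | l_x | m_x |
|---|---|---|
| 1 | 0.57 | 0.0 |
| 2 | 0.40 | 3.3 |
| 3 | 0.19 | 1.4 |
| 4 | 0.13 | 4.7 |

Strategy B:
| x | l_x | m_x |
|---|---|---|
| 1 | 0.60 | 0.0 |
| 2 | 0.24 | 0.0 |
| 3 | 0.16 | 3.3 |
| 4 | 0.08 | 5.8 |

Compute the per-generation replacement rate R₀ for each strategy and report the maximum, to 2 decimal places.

2.20

Strategy A: R₀ = 0.57×0.0 + 0.40×3.3 + 0.19×1.4 + 0.13×4.7 = 2.1970
Strategy B: R₀ = 0.60×0.0 + 0.24×0.0 + 0.16×3.3 + 0.08×5.8 = 0.9920
Highest R₀: strategy A with 2.1970.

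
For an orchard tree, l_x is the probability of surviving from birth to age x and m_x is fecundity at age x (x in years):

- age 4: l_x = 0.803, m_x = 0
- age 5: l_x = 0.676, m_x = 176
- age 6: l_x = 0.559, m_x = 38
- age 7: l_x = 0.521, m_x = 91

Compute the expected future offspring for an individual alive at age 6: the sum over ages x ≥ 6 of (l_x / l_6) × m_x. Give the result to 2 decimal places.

l_6 = 0.559. Conditional survival from age 6 to x is l_x / l_6.
  x=6: (0.559/0.559) × 38 = 38.0000
  x=7: (0.521/0.559) × 91 = 84.8140
Sum = 38.0000 + 84.8140 = 122.8140

122.81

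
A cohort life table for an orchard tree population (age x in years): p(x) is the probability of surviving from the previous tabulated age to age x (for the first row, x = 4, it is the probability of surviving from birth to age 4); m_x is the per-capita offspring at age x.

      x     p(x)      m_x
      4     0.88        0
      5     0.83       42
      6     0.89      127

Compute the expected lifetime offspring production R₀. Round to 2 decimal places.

Survivorship from birth: l_x = p_4·p_5·…·p_x.
  l_4 = 0.88000
  l_5 = 0.73040
  l_6 = 0.65006
R₀ = Σ l_x m_x:
  age 4: 0.88000 × 0 = 0.0000
  age 5: 0.73040 × 42 = 30.6768
  age 6: 0.65006 × 127 = 82.5576
R₀ = 0.0000 + 30.6768 + 82.5576 = 113.2344

113.23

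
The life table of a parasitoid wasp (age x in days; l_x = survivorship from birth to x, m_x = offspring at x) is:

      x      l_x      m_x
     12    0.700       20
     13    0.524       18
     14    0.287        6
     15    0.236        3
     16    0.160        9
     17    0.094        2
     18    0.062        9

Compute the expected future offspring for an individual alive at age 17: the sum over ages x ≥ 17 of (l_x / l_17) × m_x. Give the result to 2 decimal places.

l_17 = 0.094. Conditional survival from age 17 to x is l_x / l_17.
  x=17: (0.094/0.094) × 2 = 2.0000
  x=18: (0.062/0.094) × 9 = 5.9362
Sum = 2.0000 + 5.9362 = 7.9362

7.94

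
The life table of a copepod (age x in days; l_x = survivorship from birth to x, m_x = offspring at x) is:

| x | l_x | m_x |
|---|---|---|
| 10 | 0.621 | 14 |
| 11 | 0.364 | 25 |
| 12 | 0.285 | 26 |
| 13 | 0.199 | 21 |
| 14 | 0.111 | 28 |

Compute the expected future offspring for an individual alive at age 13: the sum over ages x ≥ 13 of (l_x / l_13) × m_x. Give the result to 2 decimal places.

36.62

l_13 = 0.199. Conditional survival from age 13 to x is l_x / l_13.
  x=13: (0.199/0.199) × 21 = 21.0000
  x=14: (0.111/0.199) × 28 = 15.6181
Sum = 21.0000 + 15.6181 = 36.6181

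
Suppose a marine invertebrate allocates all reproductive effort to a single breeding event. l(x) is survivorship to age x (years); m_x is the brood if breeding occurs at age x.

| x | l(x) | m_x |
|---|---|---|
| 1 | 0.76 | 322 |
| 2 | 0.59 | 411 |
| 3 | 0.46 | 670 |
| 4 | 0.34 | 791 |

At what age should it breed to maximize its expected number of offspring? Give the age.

Expected offspring if breeding at age x = l(x) × m_x:
  age 1: 0.76 × 322 = 244.720
  age 2: 0.59 × 411 = 242.490
  age 3: 0.46 × 670 = 308.200
  age 4: 0.34 × 791 = 268.940
Maximum at age 3 (308.200).

3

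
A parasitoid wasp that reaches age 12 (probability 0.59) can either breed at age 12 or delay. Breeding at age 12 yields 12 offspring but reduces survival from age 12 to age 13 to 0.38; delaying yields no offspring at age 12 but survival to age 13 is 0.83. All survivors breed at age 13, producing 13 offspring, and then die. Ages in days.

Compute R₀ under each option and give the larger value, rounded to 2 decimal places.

breed at age 12: R₀ = 0.59 × (12 + 0.38 × 13) = 0.59 × 16.9400 = 9.9946
delay to age 13: R₀ = 0.59 × (0.83 × 13) = 0.59 × 10.7900 = 6.3661
Higher: breed at age 12 (9.9946).

9.99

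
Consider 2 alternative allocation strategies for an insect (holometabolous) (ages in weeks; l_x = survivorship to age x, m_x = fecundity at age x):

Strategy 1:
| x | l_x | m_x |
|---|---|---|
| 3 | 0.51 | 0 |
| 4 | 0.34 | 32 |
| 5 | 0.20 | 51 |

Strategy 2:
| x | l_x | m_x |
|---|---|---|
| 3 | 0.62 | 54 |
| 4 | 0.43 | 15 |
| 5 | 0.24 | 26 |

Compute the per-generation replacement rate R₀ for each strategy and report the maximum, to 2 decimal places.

Strategy 1: R₀ = 0.51×0 + 0.34×32 + 0.20×51 = 21.0800
Strategy 2: R₀ = 0.62×54 + 0.43×15 + 0.24×26 = 46.1700
Highest R₀: strategy 2 with 46.1700.

46.17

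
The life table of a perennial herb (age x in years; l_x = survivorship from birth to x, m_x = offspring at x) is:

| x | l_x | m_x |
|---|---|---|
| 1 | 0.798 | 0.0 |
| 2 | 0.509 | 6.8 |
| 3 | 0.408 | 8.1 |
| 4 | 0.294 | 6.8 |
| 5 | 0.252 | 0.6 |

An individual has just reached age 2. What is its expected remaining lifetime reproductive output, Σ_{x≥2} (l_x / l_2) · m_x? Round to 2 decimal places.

l_2 = 0.509. Conditional survival from age 2 to x is l_x / l_2.
  x=2: (0.509/0.509) × 6.8 = 6.8000
  x=3: (0.408/0.509) × 8.1 = 6.4927
  x=4: (0.294/0.509) × 6.8 = 3.9277
  x=5: (0.252/0.509) × 0.6 = 0.2971
Sum = 6.8000 + 6.4927 + 3.9277 + 0.2971 = 17.5175

17.52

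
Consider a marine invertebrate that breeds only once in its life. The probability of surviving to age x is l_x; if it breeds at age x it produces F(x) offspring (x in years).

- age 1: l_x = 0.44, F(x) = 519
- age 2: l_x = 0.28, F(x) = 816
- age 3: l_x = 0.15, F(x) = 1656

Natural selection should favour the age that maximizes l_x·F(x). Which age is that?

3

Expected offspring if breeding at age x = l_x × F(x):
  age 1: 0.44 × 519 = 228.360
  age 2: 0.28 × 816 = 228.480
  age 3: 0.15 × 1656 = 248.400
Maximum at age 3 (248.400).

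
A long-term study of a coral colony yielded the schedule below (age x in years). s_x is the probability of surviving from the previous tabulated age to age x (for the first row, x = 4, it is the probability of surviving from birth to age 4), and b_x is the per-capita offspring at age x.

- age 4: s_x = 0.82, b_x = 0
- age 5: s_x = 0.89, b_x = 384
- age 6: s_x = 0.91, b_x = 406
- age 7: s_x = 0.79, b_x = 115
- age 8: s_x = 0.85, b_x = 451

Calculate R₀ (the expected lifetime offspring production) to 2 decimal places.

Survivorship from birth: l_x = s_4·s_5·…·s_x.
  l_4 = 0.82000
  l_5 = 0.72980
  l_6 = 0.66412
  l_7 = 0.52465
  l_8 = 0.44596
R₀ = Σ l_x b_x:
  age 4: 0.82000 × 0 = 0.0000
  age 5: 0.72980 × 384 = 280.2432
  age 6: 0.66412 × 406 = 269.6327
  age 7: 0.52465 × 115 = 60.3347
  age 8: 0.44596 × 451 = 201.1280
R₀ = 0.0000 + 280.2432 + 269.6327 + 60.3347 + 201.1280 = 811.3386

811.34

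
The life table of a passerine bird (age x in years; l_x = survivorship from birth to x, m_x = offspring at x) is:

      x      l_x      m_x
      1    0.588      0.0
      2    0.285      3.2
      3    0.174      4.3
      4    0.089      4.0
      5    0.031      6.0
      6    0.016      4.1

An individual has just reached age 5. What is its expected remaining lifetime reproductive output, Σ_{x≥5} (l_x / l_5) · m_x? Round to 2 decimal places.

8.12

l_5 = 0.031. Conditional survival from age 5 to x is l_x / l_5.
  x=5: (0.031/0.031) × 6.0 = 6.0000
  x=6: (0.016/0.031) × 4.1 = 2.1161
Sum = 6.0000 + 2.1161 = 8.1161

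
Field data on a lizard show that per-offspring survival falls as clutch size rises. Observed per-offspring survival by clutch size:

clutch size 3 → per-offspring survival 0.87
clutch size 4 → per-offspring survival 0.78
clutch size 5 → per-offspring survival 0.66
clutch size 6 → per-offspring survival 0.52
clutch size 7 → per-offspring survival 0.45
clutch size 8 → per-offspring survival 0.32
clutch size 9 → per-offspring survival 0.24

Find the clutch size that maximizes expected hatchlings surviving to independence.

Expected hatchlings surviving to independence = c × s(c):
  c=3: 3 × 0.87 = 2.610
  c=4: 4 × 0.78 = 3.120
  c=5: 5 × 0.66 = 3.300
  c=6: 6 × 0.52 = 3.120
  c=7: 7 × 0.45 = 3.150
  c=8: 8 × 0.32 = 2.560
  c=9: 9 × 0.24 = 2.160
Maximum at c = 5 (3.300 hatchlings surviving to independence).

5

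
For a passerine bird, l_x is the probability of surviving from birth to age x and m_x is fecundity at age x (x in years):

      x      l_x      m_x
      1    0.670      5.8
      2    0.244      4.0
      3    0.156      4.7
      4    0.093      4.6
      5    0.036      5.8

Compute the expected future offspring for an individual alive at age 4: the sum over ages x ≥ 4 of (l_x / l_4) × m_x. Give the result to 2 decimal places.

6.85

l_4 = 0.093. Conditional survival from age 4 to x is l_x / l_4.
  x=4: (0.093/0.093) × 4.6 = 4.6000
  x=5: (0.036/0.093) × 5.8 = 2.2452
Sum = 4.6000 + 2.2452 = 6.8452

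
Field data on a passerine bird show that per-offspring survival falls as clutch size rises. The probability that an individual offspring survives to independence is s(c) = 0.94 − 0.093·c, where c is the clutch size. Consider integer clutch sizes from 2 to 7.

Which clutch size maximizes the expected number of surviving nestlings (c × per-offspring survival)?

Expected surviving nestlings = c × s(c):
  c=2: 2 × 0.754 = 1.508
  c=3: 3 × 0.661 = 1.983
  c=4: 4 × 0.568 = 2.272
  c=5: 5 × 0.475 = 2.375
  c=6: 6 × 0.382 = 2.292
  c=7: 7 × 0.289 = 2.023
Maximum at c = 5 (2.375 surviving nestlings).

5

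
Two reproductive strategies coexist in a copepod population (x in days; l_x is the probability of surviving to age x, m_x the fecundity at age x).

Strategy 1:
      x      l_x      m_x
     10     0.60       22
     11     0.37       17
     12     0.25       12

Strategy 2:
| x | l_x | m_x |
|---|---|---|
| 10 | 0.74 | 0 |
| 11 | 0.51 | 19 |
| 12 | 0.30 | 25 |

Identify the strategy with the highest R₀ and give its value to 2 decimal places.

22.49

Strategy 1: R₀ = 0.60×22 + 0.37×17 + 0.25×12 = 22.4900
Strategy 2: R₀ = 0.74×0 + 0.51×19 + 0.30×25 = 17.1900
Highest R₀: strategy 1 with 22.4900.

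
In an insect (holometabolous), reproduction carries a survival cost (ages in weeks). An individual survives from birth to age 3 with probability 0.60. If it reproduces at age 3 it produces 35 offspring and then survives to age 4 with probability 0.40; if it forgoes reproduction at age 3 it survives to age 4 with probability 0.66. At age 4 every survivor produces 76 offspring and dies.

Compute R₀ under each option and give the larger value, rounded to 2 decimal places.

39.24

breed at age 3: R₀ = 0.60 × (35 + 0.40 × 76) = 0.60 × 65.4000 = 39.2400
delay to age 4: R₀ = 0.60 × (0.66 × 76) = 0.60 × 50.1600 = 30.0960
Higher: breed at age 3 (39.2400).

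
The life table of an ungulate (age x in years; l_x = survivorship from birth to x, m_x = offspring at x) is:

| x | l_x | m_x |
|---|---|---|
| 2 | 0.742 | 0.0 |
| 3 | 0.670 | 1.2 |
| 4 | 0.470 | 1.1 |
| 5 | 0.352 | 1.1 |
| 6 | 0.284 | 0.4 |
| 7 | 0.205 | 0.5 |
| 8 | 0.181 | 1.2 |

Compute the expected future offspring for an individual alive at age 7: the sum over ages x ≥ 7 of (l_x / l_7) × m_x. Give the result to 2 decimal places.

l_7 = 0.205. Conditional survival from age 7 to x is l_x / l_7.
  x=7: (0.205/0.205) × 0.5 = 0.5000
  x=8: (0.181/0.205) × 1.2 = 1.0595
Sum = 0.5000 + 1.0595 = 1.5595

1.56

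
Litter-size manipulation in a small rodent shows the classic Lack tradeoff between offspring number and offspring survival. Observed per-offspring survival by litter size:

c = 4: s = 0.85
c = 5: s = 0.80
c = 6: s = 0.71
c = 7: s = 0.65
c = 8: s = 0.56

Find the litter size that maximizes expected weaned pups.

Expected weaned pups = c × s(c):
  c=4: 4 × 0.85 = 3.400
  c=5: 5 × 0.80 = 4.000
  c=6: 6 × 0.71 = 4.260
  c=7: 7 × 0.65 = 4.550
  c=8: 8 × 0.56 = 4.480
Maximum at c = 7 (4.550 weaned pups).

7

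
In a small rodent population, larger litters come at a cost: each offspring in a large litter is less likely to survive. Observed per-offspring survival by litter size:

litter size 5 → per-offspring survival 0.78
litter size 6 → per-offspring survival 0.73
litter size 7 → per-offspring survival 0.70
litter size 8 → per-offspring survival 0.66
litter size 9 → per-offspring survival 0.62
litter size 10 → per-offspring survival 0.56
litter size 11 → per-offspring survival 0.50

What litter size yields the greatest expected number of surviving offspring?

10

Expected surviving offspring = c × s(c):
  c=5: 5 × 0.78 = 3.900
  c=6: 6 × 0.73 = 4.380
  c=7: 7 × 0.70 = 4.900
  c=8: 8 × 0.66 = 5.280
  c=9: 9 × 0.62 = 5.580
  c=10: 10 × 0.56 = 5.600
  c=11: 11 × 0.50 = 5.500
Maximum at c = 10 (5.600 surviving offspring).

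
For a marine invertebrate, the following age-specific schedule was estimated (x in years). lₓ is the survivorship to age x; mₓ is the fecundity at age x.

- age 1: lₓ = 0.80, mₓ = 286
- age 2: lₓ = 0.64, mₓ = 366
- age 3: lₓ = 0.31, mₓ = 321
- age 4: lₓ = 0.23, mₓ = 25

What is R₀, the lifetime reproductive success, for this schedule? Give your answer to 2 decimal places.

568.30

R₀ = Σ lₓ mₓ:
  age 1: 0.80 × 286 = 228.8000
  age 2: 0.64 × 366 = 234.2400
  age 3: 0.31 × 321 = 99.5100
  age 4: 0.23 × 25 = 5.7500
R₀ = 228.8000 + 234.2400 + 99.5100 + 5.7500 = 568.3000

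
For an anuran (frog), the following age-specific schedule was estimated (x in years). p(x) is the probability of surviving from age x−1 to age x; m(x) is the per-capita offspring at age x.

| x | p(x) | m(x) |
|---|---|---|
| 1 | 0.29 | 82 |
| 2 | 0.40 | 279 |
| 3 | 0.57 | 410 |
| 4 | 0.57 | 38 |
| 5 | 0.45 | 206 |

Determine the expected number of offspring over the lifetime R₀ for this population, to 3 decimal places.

Survivorship from birth: l_x = p_1·p_2·…·p_x.
  l_1 = 0.29000
  l_2 = 0.11600
  l_3 = 0.06612
  l_4 = 0.03769
  l_5 = 0.01696
R₀ = Σ l_x m(x):
  age 1: 0.29000 × 82 = 23.7800
  age 2: 0.11600 × 279 = 32.3640
  age 3: 0.06612 × 410 = 27.1092
  age 4: 0.03769 × 38 = 1.4322
  age 5: 0.01696 × 206 = 3.4938
R₀ = 23.7800 + 32.3640 + 27.1092 + 1.4322 + 3.4938 = 88.1792

88.179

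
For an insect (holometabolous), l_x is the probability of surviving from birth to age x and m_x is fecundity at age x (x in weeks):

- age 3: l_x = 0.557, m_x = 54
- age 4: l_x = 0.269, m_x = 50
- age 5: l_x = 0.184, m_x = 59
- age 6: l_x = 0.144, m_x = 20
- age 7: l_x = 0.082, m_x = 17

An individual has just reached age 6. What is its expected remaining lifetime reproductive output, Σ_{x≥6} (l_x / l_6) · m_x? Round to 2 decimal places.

29.68

l_6 = 0.144. Conditional survival from age 6 to x is l_x / l_6.
  x=6: (0.144/0.144) × 20 = 20.0000
  x=7: (0.082/0.144) × 17 = 9.6806
Sum = 20.0000 + 9.6806 = 29.6806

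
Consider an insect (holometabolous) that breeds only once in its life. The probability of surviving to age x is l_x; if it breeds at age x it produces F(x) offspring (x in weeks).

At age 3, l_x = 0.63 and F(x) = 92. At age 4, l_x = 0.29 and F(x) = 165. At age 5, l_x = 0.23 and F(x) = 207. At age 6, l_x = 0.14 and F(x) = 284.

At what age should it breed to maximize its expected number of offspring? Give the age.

3

Expected offspring if breeding at age x = l_x × F(x):
  age 3: 0.63 × 92 = 57.960
  age 4: 0.29 × 165 = 47.850
  age 5: 0.23 × 207 = 47.610
  age 6: 0.14 × 284 = 39.760
Maximum at age 3 (57.960).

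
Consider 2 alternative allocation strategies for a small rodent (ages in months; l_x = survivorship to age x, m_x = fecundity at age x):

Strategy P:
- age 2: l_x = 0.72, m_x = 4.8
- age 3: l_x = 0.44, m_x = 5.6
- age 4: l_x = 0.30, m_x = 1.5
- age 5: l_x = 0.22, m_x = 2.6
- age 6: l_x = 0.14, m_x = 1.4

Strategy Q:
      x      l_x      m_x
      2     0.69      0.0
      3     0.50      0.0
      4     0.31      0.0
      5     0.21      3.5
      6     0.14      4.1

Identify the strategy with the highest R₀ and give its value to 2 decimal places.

7.14

Strategy P: R₀ = 0.72×4.8 + 0.44×5.6 + 0.30×1.5 + 0.22×2.6 + 0.14×1.4 = 7.1380
Strategy Q: R₀ = 0.69×0.0 + 0.50×0.0 + 0.31×0.0 + 0.21×3.5 + 0.14×4.1 = 1.3090
Highest R₀: strategy P with 7.1380.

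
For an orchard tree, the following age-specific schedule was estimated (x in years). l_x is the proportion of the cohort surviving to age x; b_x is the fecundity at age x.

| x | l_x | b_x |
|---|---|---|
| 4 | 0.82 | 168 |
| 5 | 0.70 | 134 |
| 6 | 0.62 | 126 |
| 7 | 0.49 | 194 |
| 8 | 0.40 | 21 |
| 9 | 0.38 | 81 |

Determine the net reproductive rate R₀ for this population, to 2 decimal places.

R₀ = Σ l_x b_x:
  age 4: 0.82 × 168 = 137.7600
  age 5: 0.70 × 134 = 93.8000
  age 6: 0.62 × 126 = 78.1200
  age 7: 0.49 × 194 = 95.0600
  age 8: 0.40 × 21 = 8.4000
  age 9: 0.38 × 81 = 30.7800
R₀ = 137.7600 + 93.8000 + 78.1200 + 95.0600 + 8.4000 + 30.7800 = 443.9200

443.92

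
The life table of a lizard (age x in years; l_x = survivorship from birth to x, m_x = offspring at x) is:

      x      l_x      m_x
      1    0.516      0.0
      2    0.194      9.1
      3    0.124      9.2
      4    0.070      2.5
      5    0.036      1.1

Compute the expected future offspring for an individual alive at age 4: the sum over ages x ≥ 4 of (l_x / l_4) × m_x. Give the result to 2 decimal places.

3.07

l_4 = 0.070. Conditional survival from age 4 to x is l_x / l_4.
  x=4: (0.070/0.070) × 2.5 = 2.5000
  x=5: (0.036/0.070) × 1.1 = 0.5657
Sum = 2.5000 + 0.5657 = 3.0657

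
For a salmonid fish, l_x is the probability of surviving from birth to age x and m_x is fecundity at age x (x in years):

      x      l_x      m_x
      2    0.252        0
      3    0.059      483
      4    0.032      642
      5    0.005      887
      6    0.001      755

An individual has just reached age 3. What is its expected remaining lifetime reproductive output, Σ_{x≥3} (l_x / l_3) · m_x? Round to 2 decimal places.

l_3 = 0.059. Conditional survival from age 3 to x is l_x / l_3.
  x=3: (0.059/0.059) × 483 = 483.0000
  x=4: (0.032/0.059) × 642 = 348.2034
  x=5: (0.005/0.059) × 887 = 75.1695
  x=6: (0.001/0.059) × 755 = 12.7966
Sum = 483.0000 + 348.2034 + 75.1695 + 12.7966 = 919.1695

919.17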